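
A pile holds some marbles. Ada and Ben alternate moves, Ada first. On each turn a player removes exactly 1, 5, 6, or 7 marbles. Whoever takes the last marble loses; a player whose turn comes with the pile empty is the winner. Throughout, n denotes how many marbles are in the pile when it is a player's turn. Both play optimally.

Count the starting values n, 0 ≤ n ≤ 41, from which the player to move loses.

12

Positions with no move are W. A position that does have a move is losing for the player to move precisely when every available move leads to a winning position for the opponent. Fill in the labels:
n=0: no move; the opponent has just taken the last marble and therefore loses → W
n=1: only reaches 0(W), which is W → L
n=2: reaches L-position 1 → W
n=3: only reaches 2(W), which is W → L
n=4: reaches L-position 3 → W
n=5: only reaches 4(W), 0(W), all W → L
n=6: reaches L-position 5 → W
n=7: reaches L-position 1 → W
n=8: reaches L-position 3 → W
n=9: reaches L-position 3 → W
n=10: reaches L-position 5 → W
n=11: reaches L-position 5 → W
n=12: reaches L-position 5 → W
n=13: only reaches 12(W), 8(W), 7(W), 6(W), all W → L
n=14: reaches L-position 13 → W
n=15: only reaches 14(W), 10(W), 9(W), 8(W), all W → L
n=16: reaches L-position 15 → W
n=17: only reaches 16(W), 12(W), 11(W), 10(W), all W → L
n=18: reaches L-position 17 → W
n=19: reaches L-position 13 → W
n=20: reaches L-position 15 → W
n=21: reaches L-position 15 → W
n=22: reaches L-position 17 → W
n=23: reaches L-position 17 → W
n=24: reaches L-position 17 → W
n=25: only reaches 24(W), 20(W), 19(W), 18(W), all W → L
n=26: reaches L-position 25 → W
n=27: only reaches 26(W), 22(W), 21(W), 20(W), all W → L
n=28: reaches L-position 27 → W
n=29: only reaches 28(W), 24(W), 23(W), 22(W), all W → L
n=30: reaches L-position 29 → W
n=31: reaches L-position 25 → W
n=32: reaches L-position 27 → W
n=33: reaches L-position 27 → W
n=34: reaches L-position 29 → W
n=35: reaches L-position 29 → W
n=36: reaches L-position 29 → W
n=37: only reaches 36(W), 32(W), 31(W), 30(W), all W → L
n=38: reaches L-position 37 → W
n=39: only reaches 38(W), 34(W), 33(W), 32(W), all W → L
n=40: reaches L-position 39 → W
n=41: only reaches 40(W), 36(W), 35(W), 34(W), all W → L
L entries with 0 ≤ n ≤ 41: n = 1, 3, 5, 13, 15, 17, 25, 27, 29, 37, 39, 41; that makes 12.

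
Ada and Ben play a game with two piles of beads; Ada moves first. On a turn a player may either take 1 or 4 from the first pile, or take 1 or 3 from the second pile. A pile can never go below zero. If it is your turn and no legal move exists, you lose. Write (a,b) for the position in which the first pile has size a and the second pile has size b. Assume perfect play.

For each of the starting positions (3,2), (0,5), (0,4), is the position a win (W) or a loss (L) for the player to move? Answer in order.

(3,2): W, (0,5): W, (0,4): L

Classify positions by backward induction: terminal positions (no move available) are L. From any other position, the mover wins iff some move reaches an L.
No move ever increases a pile, so every position that can arise here has a ≤ 3 and b ≤ 5; it is enough to label the cells with 0 ≤ a ≤ 3 and 0 ≤ b ≤ 5.
Every move lowers a or b (never raises either), so fill the grid row by row in increasing a, and left to right within a row: each cell's successors are then already labelled.
      b=0  b=1  b=2  b=3  b=4  b=5
a=0:    L    W    L    W    L    W
a=1:    W    L    W    L    W    L
a=2:    L    W    L    W    L    W
a=3:    W    L    W    L    W    L
Cells with no legal move (terminal, hence L): (0,0).
The remaining L cells, each justified by listing all of its moves:
(0,2): L (sole option (0,1)(W) is W)
(0,4): L (options (0,3)(W), (0,1)(W) are all W)
(1,1): L (options (0,1)(W), (1,0)(W) are all W)
(1,3): L (options (0,3)(W), (1,2)(W), (1,0)(W) are all W)
(1,5): L (options (0,5)(W), (1,4)(W), (1,2)(W) are all W)
(2,0): L (sole option (1,0)(W) is W)
(2,2): L (options (1,2)(W), (2,1)(W) are all W)
(2,4): L (options (1,4)(W), (2,3)(W), (2,1)(W) are all W)
(3,1): L (options (2,1)(W), (3,0)(W) are all W)
(3,3): L (options (2,3)(W), (3,2)(W), (3,0)(W) are all W)
(3,5): L (options (2,5)(W), (3,4)(W), (3,2)(W) are all W)
Every other cell has at least one move into one of the L cells above, so it is W.
(3,2): the move to (2,2) reaches an L cell, so W
(0,5): the move to (0,4) reaches an L cell, so W
(0,4): one of the L cells justified above, so L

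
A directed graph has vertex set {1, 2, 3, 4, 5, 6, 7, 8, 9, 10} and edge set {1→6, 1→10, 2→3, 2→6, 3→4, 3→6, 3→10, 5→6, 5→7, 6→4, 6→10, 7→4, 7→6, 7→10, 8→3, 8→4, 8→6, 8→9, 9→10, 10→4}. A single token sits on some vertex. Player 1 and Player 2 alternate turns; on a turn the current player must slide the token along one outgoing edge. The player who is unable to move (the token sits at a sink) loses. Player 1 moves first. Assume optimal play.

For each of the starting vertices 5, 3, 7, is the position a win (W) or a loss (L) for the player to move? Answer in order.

5: L, 3: W, 7: W

Classify positions by backward induction: terminal positions (no move available) are L. From any other position, the mover wins iff some move reaches an L.
Every edge goes from a vertex to one that appears earlier in the order 4, 10, 6, 3, 2, 7, 1, 9, 8, 5, so processing vertices in that order labels each vertex after all of its successors.
4: no outgoing edge → L
10: →4(L), so W
6: →4(L), so W
3: →4(L), so W
2: →3(W), 6(W) — all W, so L
7: →4(L), so W
1: →6(W), 10(W) — all W, so L
9: →10(W) only, which is W, so L
8: →9(L), so W
5: →7(W), 6(W) — all W, so L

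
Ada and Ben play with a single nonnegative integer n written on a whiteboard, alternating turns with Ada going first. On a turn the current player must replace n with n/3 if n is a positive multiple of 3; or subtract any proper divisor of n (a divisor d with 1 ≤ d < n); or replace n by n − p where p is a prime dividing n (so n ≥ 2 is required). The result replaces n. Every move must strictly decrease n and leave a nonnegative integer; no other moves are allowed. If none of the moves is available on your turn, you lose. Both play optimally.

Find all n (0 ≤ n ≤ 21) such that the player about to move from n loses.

0, 1, 4, 9, 14, 20

Label each position W (a win for the player to move) or L (a loss). A position with no legal move is L; any other position is W exactly when some move reaches an L, and L when every move reaches a W.
n=0: no move → L
n=1: no move → L
n=2: W (go to 0, an L position)
n=3: W (go to 0, an L position)
n=4: L (options 2(W), 3(W) are all W)
n=5: W (go to 0, an L position)
n=6: W (go to 4, an L position)
n=7: W (go to 0, an L position)
n=8: W (go to 4, an L position)
n=9: L (options 3(W), 6(W), 8(W) are all W)
n=10: W (go to 9, an L position)
n=11: W (go to 0, an L position)
n=12: W (go to 4, an L position)
n=13: W (go to 0, an L position)
n=14: L (options 7(W), 12(W), 13(W) are all W)
n=15: W (go to 14, an L position)
n=16: W (go to 14, an L position)
n=17: W (go to 0, an L position)
n=18: W (go to 9, an L position)
n=19: W (go to 0, an L position)
n=20: L (options 10(W), 15(W), 16(W), 18(W), 19(W) are all W)
n=21: W (go to 14, an L position)
The losing starting values of n are exactly the entries labelled L in this table (6 of them).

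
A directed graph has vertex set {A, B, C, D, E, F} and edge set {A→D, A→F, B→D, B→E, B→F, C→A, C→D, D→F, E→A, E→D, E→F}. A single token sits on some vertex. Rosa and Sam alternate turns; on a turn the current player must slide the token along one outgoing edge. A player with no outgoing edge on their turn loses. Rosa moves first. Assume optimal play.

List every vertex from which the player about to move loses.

C, F

Label each position W (a win for the player to move) or L (a loss). A position with no legal move is L; any other position is W exactly when some move reaches an L, and L when every move reaches a W.
Every edge goes from a vertex to one that appears earlier in the order F, D, A, E, B, C, so processing vertices in that order labels each vertex after all of its successors.
F: no outgoing edge → L
D: →F(L), so W
A: →F(L), so W
E: →F(L), so W
B: →F(L), so W
C: →A(W), D(W) — all W, so L
Reading off the rows marked L gives the requested list; there are 2 such vertices.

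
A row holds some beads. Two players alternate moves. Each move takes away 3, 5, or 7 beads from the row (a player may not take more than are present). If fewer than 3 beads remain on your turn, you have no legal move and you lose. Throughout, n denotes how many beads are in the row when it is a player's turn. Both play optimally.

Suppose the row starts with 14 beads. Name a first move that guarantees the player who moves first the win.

Classify positions by backward induction: terminal positions (no move available) are L. From any other position, the mover wins iff some move reaches an L.
n=0: no move → L
n=1: no move → L
n=2: no move → L
n=3: can move to 0, which is L ⇒ W
n=4: can move to 1, which is L ⇒ W
n=5: can move to 2, which is L ⇒ W
n=6: can move to 1, which is L ⇒ W
n=7: can move to 2, which is L ⇒ W
n=8: can move to 1, which is L ⇒ W
n=9: can move to 2, which is L ⇒ W
n=10: moves to 7(W), 5(W), 3(W); every one is W ⇒ L
n=11: moves to 8(W), 6(W), 4(W); every one is W ⇒ L
n=12: moves to 9(W), 7(W), 5(W); every one is W ⇒ L
n=13: can move to 10, which is L ⇒ W
n=14: can move to 11, which is L ⇒ W
From 14, the L positions reachable in one move are: 11.

Remove 3, leaving 11.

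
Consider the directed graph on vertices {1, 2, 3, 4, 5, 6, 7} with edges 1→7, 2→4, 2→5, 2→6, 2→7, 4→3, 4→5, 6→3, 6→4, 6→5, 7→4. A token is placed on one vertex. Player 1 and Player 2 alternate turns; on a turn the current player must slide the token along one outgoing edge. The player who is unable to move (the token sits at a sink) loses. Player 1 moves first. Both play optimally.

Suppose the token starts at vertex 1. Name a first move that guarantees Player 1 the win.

Positions with no move are L. A position that does have a move is losing for the player to move precisely when every available move leads to a winning position for the opponent. Fill in the labels:
Every edge goes from a vertex to one that appears earlier in the order 5, 3, 4, 7, 6, 2, 1, so processing vertices in that order labels each vertex after all of its successors.
5: no outgoing edge → L
3: no outgoing edge → L
4: W (go to 3, an L position)
7: L (sole option 4(W) is W)
6: W (go to 3, an L position)
2: W (go to 7, an L position)
1: W (go to 7, an L position)
From 1, the L positions reachable in one move are: 7.

Move to 7.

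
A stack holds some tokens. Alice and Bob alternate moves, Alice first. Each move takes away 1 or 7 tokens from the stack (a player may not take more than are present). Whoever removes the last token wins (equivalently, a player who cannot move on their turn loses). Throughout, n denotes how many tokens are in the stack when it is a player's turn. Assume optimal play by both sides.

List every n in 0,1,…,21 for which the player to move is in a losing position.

Label each position W (a win for the player to move) or L (a loss). A position with no legal move is L; any other position is W exactly when some move reaches an L, and L when every move reaches a W.
n=0: no move → L
n=1: →0(L), so W
n=2: →1(W) only, which is W, so L
n=3: →2(L), so W
n=4: →3(W) only, which is W, so L
n=5: →4(L), so W
n=6: →5(W) only, which is W, so L
n=7: →6(L), so W
n=8: →7(W), 1(W) — all W, so L
n=9: →8(L), so W
n=10: →9(W), 3(W) — all W, so L
n=11: →10(L), so W
n=12: →11(W), 5(W) — all W, so L
n=13: →12(L), so W
n=14: →13(W), 7(W) — all W, so L
n=15: →14(L), so W
n=16: →15(W), 9(W) — all W, so L
n=17: →16(L), so W
n=18: →17(W), 11(W) — all W, so L
n=19: →18(L), so W
n=20: →19(W), 13(W) — all W, so L
n=21: →20(L), so W
The losing starting values of n are exactly the entries labelled L in this table (11 of them).

0, 2, 4, 6, 8, 10, 12, 14, 16, 18, 20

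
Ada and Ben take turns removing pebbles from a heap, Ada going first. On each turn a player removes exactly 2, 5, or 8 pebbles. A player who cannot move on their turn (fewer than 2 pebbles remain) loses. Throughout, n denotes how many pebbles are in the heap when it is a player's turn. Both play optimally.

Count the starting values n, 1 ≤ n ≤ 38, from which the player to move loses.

15

Positions with no move are L. A position that does have a move is losing for the player to move precisely when every available move leads to a winning position for the opponent. Fill in the labels:
n=0: no move → L
n=1: no move → L
n=2: →0(L), so W
n=3: →1(L), so W
n=4: →2(W) only, which is W, so L
n=5: →0(L), so W
n=6: →4(L), so W
n=7: →5(W), 2(W) — all W, so L
n=8: →0(L), so W
n=9: →7(L), so W
n=10: →8(W), 5(W), 2(W) — all W, so L
n=11: →9(W), 6(W), 3(W) — all W, so L
n=12: →10(L), so W
n=13: →11(L), so W
n=14: →12(W), 9(W), 6(W) — all W, so L
n=15: →10(L), so W
n=16: →14(L), so W
n=17: →15(W), 12(W), 9(W) — all W, so L
n=18: →10(L), so W
n=19: →17(L), so W
n=20: →18(W), 15(W), 12(W) — all W, so L
n=21: →19(W), 16(W), 13(W) — all W, so L
n=22: →20(L), so W
n=23: →21(L), so W
n=24: →22(W), 19(W), 16(W) — all W, so L
n=25: →20(L), so W
n=26: →24(L), so W
n=27: →25(W), 22(W), 19(W) — all W, so L
n=28: →20(L), so W
n=29: →27(L), so W
n=30: →28(W), 25(W), 22(W) — all W, so L
n=31: →29(W), 26(W), 23(W) — all W, so L
n=32: →30(L), so W
n=33: →31(L), so W
n=34: →32(W), 29(W), 26(W) — all W, so L
n=35: →30(L), so W
n=36: →34(L), so W
n=37: →35(W), 32(W), 29(W) — all W, so L
n=38: →30(L), so W
L entries with 1 ≤ n ≤ 38 (n=0 is outside the asked range and is not counted): n = 1, 4, 7, 10, 11, 14, 17, 20, 21, 24, 27, 30, 31, 34, 37; that makes 15.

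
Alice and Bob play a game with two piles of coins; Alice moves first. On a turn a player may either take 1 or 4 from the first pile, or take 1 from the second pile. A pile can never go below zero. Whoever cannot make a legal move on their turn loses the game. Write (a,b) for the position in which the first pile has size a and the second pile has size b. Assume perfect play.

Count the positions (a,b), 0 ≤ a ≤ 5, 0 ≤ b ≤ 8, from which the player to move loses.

23

Label each position W (a win for the player to move) or L (a loss). A position with no legal move is L; any other position is W exactly when some move reaches an L, and L when every move reaches a W.
Every move lowers a or b (never raises either), so fill the grid row by row in increasing a, and left to right within a row: each cell's successors are then already labelled.
      b=0  b=1  b=2  b=3  b=4  b=5  b=6  b=7  b=8
a=0:    L    W    L    W    L    W    L    W    L
a=1:    W    L    W    L    W    L    W    L    W
a=2:    L    W    L    W    L    W    L    W    L
a=3:    W    L    W    L    W    L    W    L    W
a=4:    W    W    W    W    W    W    W    W    W
a=5:    L    W    L    W    L    W    L    W    L
Cells with no legal move (terminal, hence L): (0,0).
The remaining L cells, each justified by listing all of its moves:
(0,2): the only move is to (0,1)(W), a W ⇒ L
(0,4): the only move is to (0,3)(W), a W ⇒ L
(0,6): the only move is to (0,5)(W), a W ⇒ L
(0,8): the only move is to (0,7)(W), a W ⇒ L
(1,1): moves to (0,1)(W), (1,0)(W); every one is W ⇒ L
(1,3): moves to (0,3)(W), (1,2)(W); every one is W ⇒ L
(1,5): moves to (0,5)(W), (1,4)(W); every one is W ⇒ L
(1,7): moves to (0,7)(W), (1,6)(W); every one is W ⇒ L
(2,0): the only move is to (1,0)(W), a W ⇒ L
(2,2): moves to (1,2)(W), (2,1)(W); every one is W ⇒ L
(2,4): moves to (1,4)(W), (2,3)(W); every one is W ⇒ L
(2,6): moves to (1,6)(W), (2,5)(W); every one is W ⇒ L
(2,8): moves to (1,8)(W), (2,7)(W); every one is W ⇒ L
(3,1): moves to (2,1)(W), (3,0)(W); every one is W ⇒ L
(3,3): moves to (2,3)(W), (3,2)(W); every one is W ⇒ L
(3,5): moves to (2,5)(W), (3,4)(W); every one is W ⇒ L
(3,7): moves to (2,7)(W), (3,6)(W); every one is W ⇒ L
(5,0): moves to (4,0)(W), (1,0)(W); every one is W ⇒ L
(5,2): moves to (4,2)(W), (1,2)(W), (5,1)(W); every one is W ⇒ L
(5,4): moves to (4,4)(W), (1,4)(W), (5,3)(W); every one is W ⇒ L
(5,6): moves to (4,6)(W), (1,6)(W), (5,5)(W); every one is W ⇒ L
(5,8): moves to (4,8)(W), (1,8)(W), (5,7)(W); every one is W ⇒ L
Every other cell has at least one move into one of the L cells above, so it is W.
L cells per row: a=0: 5, a=1: 4, a=2: 5, a=3: 4, a=4: 0, a=5: 5; total 23.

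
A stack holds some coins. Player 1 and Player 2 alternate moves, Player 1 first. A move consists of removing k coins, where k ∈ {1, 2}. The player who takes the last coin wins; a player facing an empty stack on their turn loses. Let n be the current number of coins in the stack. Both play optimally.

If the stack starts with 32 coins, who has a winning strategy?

Build the W/L table. Terminal = L. A non-terminal position is W if it has a move to some L; otherwise it is L.
n=0: no move → L
n=1: can move to 0, which is L ⇒ W
n=2: can move to 0, which is L ⇒ W
n=3: moves to 2(W), 1(W); every one is W ⇒ L
n=4: can move to 3, which is L ⇒ W
n=5: can move to 3, which is L ⇒ W
n=6: moves to 5(W), 4(W); every one is W ⇒ L
n=7: can move to 6, which is L ⇒ W
n=8: can move to 6, which is L ⇒ W
n=9: moves to 8(W), 7(W); every one is W ⇒ L
n=10: can move to 9, which is L ⇒ W
n=11: can move to 9, which is L ⇒ W
n=12: moves to 11(W), 10(W); every one is W ⇒ L
n=13: can move to 12, which is L ⇒ W
n=14: can move to 12, which is L ⇒ W
n=15: moves to 14(W), 13(W); every one is W ⇒ L
n=16: can move to 15, which is L ⇒ W
n=17: can move to 15, which is L ⇒ W
n=18: moves to 17(W), 16(W); every one is W ⇒ L
n=19: can move to 18, which is L ⇒ W
n=20: can move to 18, which is L ⇒ W
n=21: moves to 20(W), 19(W); every one is W ⇒ L
n=22: can move to 21, which is L ⇒ W
n=23: can move to 21, which is L ⇒ W
n=24: moves to 23(W), 22(W); every one is W ⇒ L
n=25: can move to 24, which is L ⇒ W
n=26: can move to 24, which is L ⇒ W
n=27: moves to 26(W), 25(W); every one is W ⇒ L
n=28: can move to 27, which is L ⇒ W
n=29: can move to 27, which is L ⇒ W
n=30: moves to 29(W), 28(W); every one is W ⇒ L
n=31: can move to 30, which is L ⇒ W
n=32: can move to 30, which is L ⇒ W
From 32 Player 1 can remove 2, leaving 30, reaching an L position.

Player 1 wins.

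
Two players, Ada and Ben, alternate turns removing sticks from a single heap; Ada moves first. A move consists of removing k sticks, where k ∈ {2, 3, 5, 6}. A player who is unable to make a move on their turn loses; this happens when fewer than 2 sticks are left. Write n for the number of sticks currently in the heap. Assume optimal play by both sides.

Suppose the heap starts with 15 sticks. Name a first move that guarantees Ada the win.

Classify positions by backward induction: terminal positions (no move available) are L. From any other position, the mover wins iff some move reaches an L.
n=0: no move → L
n=1: no move → L
n=2: W (go to 0, an L position)
n=3: W (go to 1, an L position)
n=4: W (go to 1, an L position)
n=5: W (go to 0, an L position)
n=6: W (go to 1, an L position)
n=7: W (go to 1, an L position)
n=8: L (options 6(W), 5(W), 3(W), 2(W) are all W)
n=9: L (options 7(W), 6(W), 4(W), 3(W) are all W)
n=10: W (go to 8, an L position)
n=11: W (go to 9, an L position)
n=12: W (go to 9, an L position)
n=13: W (go to 8, an L position)
n=14: W (go to 9, an L position)
n=15: W (go to 9, an L position)
From 15, the L positions reachable in one move are: 9.

Remove 6, leaving 9.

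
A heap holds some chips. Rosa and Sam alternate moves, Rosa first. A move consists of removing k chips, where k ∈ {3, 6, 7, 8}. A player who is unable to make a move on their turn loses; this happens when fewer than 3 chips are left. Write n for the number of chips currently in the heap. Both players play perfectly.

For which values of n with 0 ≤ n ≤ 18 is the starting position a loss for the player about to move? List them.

Positions with no move are L. A position that does have a move is losing for the player to move precisely when every available move leads to a winning position for the opponent. Fill in the labels:
n=0: no move → L
n=1: no move → L
n=2: no move → L
n=3: can move to 0, which is L ⇒ W
n=4: can move to 1, which is L ⇒ W
n=5: can move to 2, which is L ⇒ W
n=6: can move to 0, which is L ⇒ W
n=7: can move to 1, which is L ⇒ W
n=8: can move to 2, which is L ⇒ W
n=9: can move to 2, which is L ⇒ W
n=10: can move to 2, which is L ⇒ W
n=11: moves to 8(W), 5(W), 4(W), 3(W); every one is W ⇒ L
n=12: moves to 9(W), 6(W), 5(W), 4(W); every one is W ⇒ L
n=13: moves to 10(W), 7(W), 6(W), 5(W); every one is W ⇒ L
n=14: can move to 11, which is L ⇒ W
n=15: can move to 12, which is L ⇒ W
n=16: can move to 13, which is L ⇒ W
n=17: can move to 11, which is L ⇒ W
n=18: can move to 12, which is L ⇒ W
Reading off the rows marked L gives the requested list; there are 6 such values of n.

0, 1, 2, 11, 12, 13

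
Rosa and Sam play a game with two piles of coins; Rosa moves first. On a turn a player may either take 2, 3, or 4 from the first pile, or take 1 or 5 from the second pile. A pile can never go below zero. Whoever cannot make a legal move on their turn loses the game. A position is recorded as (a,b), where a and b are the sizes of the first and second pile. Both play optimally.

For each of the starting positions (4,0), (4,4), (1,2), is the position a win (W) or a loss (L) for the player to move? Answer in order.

(4,0): W, (4,4): W, (1,2): L

Classify positions by backward induction: terminal positions (no move available) are L. From any other position, the mover wins iff some move reaches an L.
No move ever increases a pile, so every position that can arise here has a ≤ 4 and b ≤ 4; it is enough to label the cells with 0 ≤ a ≤ 4 and 0 ≤ b ≤ 4.
Every move lowers a or b (never raises either), so fill the grid row by row in increasing a, and left to right within a row: each cell's successors are then already labelled.
      b=0  b=1  b=2  b=3  b=4
a=0:    L    W    L    W    L
a=1:    L    W    L    W    L
a=2:    W    L    W    L    W
a=3:    W    L    W    L    W
a=4:    W    W    W    W    W
Cells with no legal move (terminal, hence L): (0,0), (1,0).
The remaining L cells, each justified by listing all of its moves:
(0,2): →(0,1)(W) only, which is W, so L
(0,4): →(0,3)(W) only, which is W, so L
(1,2): →(1,1)(W) only, which is W, so L
(1,4): →(1,3)(W) only, which is W, so L
(2,1): →(0,1)(W), (2,0)(W) — all W, so L
(2,3): →(0,3)(W), (2,2)(W) — all W, so L
(3,1): →(1,1)(W), (0,1)(W), (3,0)(W) — all W, so L
(3,3): →(1,3)(W), (0,3)(W), (3,2)(W) — all W, so L
Every other cell has at least one move into one of the L cells above, so it is W.
(4,0): the move to (1,0) reaches an L cell, so W
(4,4): the move to (1,4) reaches an L cell, so W
(1,2): one of the L cells justified above, so L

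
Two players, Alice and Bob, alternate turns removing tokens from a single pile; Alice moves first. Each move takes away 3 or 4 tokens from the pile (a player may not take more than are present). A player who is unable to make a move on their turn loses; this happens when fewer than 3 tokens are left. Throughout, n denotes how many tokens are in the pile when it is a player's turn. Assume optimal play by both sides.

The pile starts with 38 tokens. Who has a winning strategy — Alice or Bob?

Build the W/L table. Terminal = L. A non-terminal position is W if it has a move to some L; otherwise it is L.
n=0: no move → L
n=1: no move → L
n=2: no move → L
n=3: W (go to 0, an L position)
n=4: W (go to 1, an L position)
n=5: W (go to 2, an L position)
n=6: W (go to 2, an L position)
n=7: L (options 4(W), 3(W) are all W)
n=8: L (options 5(W), 4(W) are all W)
n=9: L (options 6(W), 5(W) are all W)
n=10: W (go to 7, an L position)
n=11: W (go to 8, an L position)
n=12: W (go to 9, an L position)
n=13: W (go to 9, an L position)
n=14: L (options 11(W), 10(W) are all W)
n=15: L (options 12(W), 11(W) are all W)
n=16: L (options 13(W), 12(W) are all W)
n=17: W (go to 14, an L position)
n=18: W (go to 15, an L position)
n=19: W (go to 16, an L position)
n=20: W (go to 16, an L position)
n=21: L (options 18(W), 17(W) are all W)
n=22: L (options 19(W), 18(W) are all W)
n=23: L (options 20(W), 19(W) are all W)
n=24: W (go to 21, an L position)
n=25: W (go to 22, an L position)
n=26: W (go to 23, an L position)
n=27: W (go to 23, an L position)
n=28: L (options 25(W), 24(W) are all W)
n=29: L (options 26(W), 25(W) are all W)
n=30: L (options 27(W), 26(W) are all W)
n=31: W (go to 28, an L position)
n=32: W (go to 29, an L position)
n=33: W (go to 30, an L position)
n=34: W (go to 30, an L position)
n=35: L (options 32(W), 31(W) are all W)
n=36: L (options 33(W), 32(W) are all W)
n=37: L (options 34(W), 33(W) are all W)
n=38: W (go to 35, an L position)
The starting position 38 is W: Alice should remove 3, leaving 35, handing over an L position.

Alice wins.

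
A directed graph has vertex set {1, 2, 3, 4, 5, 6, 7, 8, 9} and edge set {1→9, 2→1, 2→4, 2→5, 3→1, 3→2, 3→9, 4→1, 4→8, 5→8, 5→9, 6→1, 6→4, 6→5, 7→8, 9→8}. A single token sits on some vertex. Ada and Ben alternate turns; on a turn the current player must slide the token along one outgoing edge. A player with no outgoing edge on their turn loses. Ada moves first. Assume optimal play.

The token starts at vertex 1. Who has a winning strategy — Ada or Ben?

Work bottom-up. With no move the player to move loses. Otherwise the position is W if at least one move leads to an L position for the opponent, and L if every move leads to a W.
Every edge goes from a vertex to one that appears earlier in the order 8, 9, 5, 1, 4, 2, 7, 3, 6, so processing vertices in that order labels each vertex after all of its successors.
8: no outgoing edge → L
9: →8(L), so W
5: →8(L), so W
1: →9(W) only, which is W, so L
4: →1(L), so W
2: →1(L), so W
7: →8(L), so W
3: →1(L), so W
6: →1(L), so W
Every move from 1 reaches a W position, so the mover loses.

Ben wins.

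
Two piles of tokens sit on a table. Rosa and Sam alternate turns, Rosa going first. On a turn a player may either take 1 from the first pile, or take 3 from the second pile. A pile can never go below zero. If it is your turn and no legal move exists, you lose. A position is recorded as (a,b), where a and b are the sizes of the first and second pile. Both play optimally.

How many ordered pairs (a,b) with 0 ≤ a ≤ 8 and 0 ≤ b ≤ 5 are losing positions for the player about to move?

Classify positions by backward induction: terminal positions (no move available) are L. From any other position, the mover wins iff some move reaches an L.
Every move lowers a or b (never raises either), so fill the grid row by row in increasing a, and left to right within a row: each cell's successors are then already labelled.
      b=0  b=1  b=2  b=3  b=4  b=5
a=0:    L    L    L    W    W    W
a=1:    W    W    W    L    L    L
a=2:    L    L    L    W    W    W
a=3:    W    W    W    L    L    L
a=4:    L    L    L    W    W    W
a=5:    W    W    W    L    L    L
a=6:    L    L    L    W    W    W
a=7:    W    W    W    L    L    L
a=8:    L    L    L    W    W    W
Cells with no legal move (terminal, hence L): (0,0), (0,1), (0,2).
The remaining L cells, each justified by listing all of its moves:
(1,3): →(0,3)(W), (1,0)(W) — all W, so L
(1,4): →(0,4)(W), (1,1)(W) — all W, so L
(1,5): →(0,5)(W), (1,2)(W) — all W, so L
(2,0): →(1,0)(W) only, which is W, so L
(2,1): →(1,1)(W) only, which is W, so L
(2,2): →(1,2)(W) only, which is W, so L
(3,3): →(2,3)(W), (3,0)(W) — all W, so L
(3,4): →(2,4)(W), (3,1)(W) — all W, so L
(3,5): →(2,5)(W), (3,2)(W) — all W, so L
(4,0): →(3,0)(W) only, which is W, so L
(4,1): →(3,1)(W) only, which is W, so L
(4,2): →(3,2)(W) only, which is W, so L
(5,3): →(4,3)(W), (5,0)(W) — all W, so L
(5,4): →(4,4)(W), (5,1)(W) — all W, so L
(5,5): →(4,5)(W), (5,2)(W) — all W, so L
(6,0): →(5,0)(W) only, which is W, so L
(6,1): →(5,1)(W) only, which is W, so L
(6,2): →(5,2)(W) only, which is W, so L
(7,3): →(6,3)(W), (7,0)(W) — all W, so L
(7,4): →(6,4)(W), (7,1)(W) — all W, so L
(7,5): →(6,5)(W), (7,2)(W) — all W, so L
(8,0): →(7,0)(W) only, which is W, so L
(8,1): →(7,1)(W) only, which is W, so L
(8,2): →(7,2)(W) only, which is W, so L
Every other cell has at least one move into one of the L cells above, so it is W.
L cells per row: a=0: 3, a=1: 3, a=2: 3, a=3: 3, a=4: 3, a=5: 3, a=6: 3, a=7: 3, a=8: 3; total 27.

27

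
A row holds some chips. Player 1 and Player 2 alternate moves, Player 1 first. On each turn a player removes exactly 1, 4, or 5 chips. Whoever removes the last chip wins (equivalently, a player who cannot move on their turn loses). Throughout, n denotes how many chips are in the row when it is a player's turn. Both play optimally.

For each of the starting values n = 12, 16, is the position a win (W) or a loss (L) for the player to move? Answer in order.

12: W, 16: L

Work bottom-up. With no move the player to move loses. Otherwise the position is W if at least one move leads to an L position for the opponent, and L if every move leads to a W.
n=0: no move → L
n=1: W (go to 0, an L position)
n=2: L (sole option 1(W) is W)
n=3: W (go to 2, an L position)
n=4: W (go to 0, an L position)
n=5: W (go to 0, an L position)
n=6: W (go to 2, an L position)
n=7: W (go to 2, an L position)
n=8: L (options 7(W), 4(W), 3(W) are all W)
n=9: W (go to 8, an L position)
n=10: L (options 9(W), 6(W), 5(W) are all W)
n=11: W (go to 10, an L position)
n=12: W (go to 8, an L position)
n=13: W (go to 8, an L position)
n=14: W (go to 10, an L position)
n=15: W (go to 10, an L position)
n=16: L (options 15(W), 12(W), 11(W) are all W)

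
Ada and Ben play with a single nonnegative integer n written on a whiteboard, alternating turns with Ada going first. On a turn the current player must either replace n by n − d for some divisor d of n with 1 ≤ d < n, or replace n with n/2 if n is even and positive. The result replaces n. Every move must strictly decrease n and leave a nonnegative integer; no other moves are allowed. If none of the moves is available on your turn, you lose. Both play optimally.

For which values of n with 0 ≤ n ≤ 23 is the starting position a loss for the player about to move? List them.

0, 1, 3, 5, 7, 9, 11, 13, 15, 17, 19, 21, 23

Compute win/loss labels from the base case upward. A position with no move is L. Any other position is W if it can reach an L in one move, else L.
n=0: no move → L
n=1: no move → L
n=2: →1(L), so W
n=3: →2(W) only, which is W, so L
n=4: →3(L), so W
n=5: →4(W) only, which is W, so L
n=6: →3(L), so W
n=7: →6(W) only, which is W, so L
n=8: →7(L), so W
n=9: →6(W), 8(W) — all W, so L
n=10: →5(L), so W
n=11: →10(W) only, which is W, so L
n=12: →9(L), so W
n=13: →12(W) only, which is W, so L
n=14: →7(L), so W
n=15: →10(W), 12(W), 14(W) — all W, so L
n=16: →15(L), so W
n=17: →16(W) only, which is W, so L
n=18: →9(L), so W
n=19: →18(W) only, which is W, so L
n=20: →15(L), so W
n=21: →14(W), 18(W), 20(W) — all W, so L
n=22: →11(L), so W
n=23: →22(W) only, which is W, so L
Reading off the rows marked L gives the requested list; there are 13 such values of n.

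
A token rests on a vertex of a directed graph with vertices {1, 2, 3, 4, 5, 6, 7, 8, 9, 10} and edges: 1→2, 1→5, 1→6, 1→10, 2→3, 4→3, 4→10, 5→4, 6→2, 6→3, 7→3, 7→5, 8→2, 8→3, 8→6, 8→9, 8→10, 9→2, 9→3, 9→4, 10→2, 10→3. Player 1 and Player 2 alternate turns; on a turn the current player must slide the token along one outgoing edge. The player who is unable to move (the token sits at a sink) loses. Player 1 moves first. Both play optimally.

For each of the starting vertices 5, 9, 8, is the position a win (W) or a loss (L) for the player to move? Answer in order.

Compute win/loss labels from the base case upward. A position with no move is L. Any other position is W if it can reach an L in one move, else L.
Every edge goes from a vertex to one that appears earlier in the order 3, 2, 10, 4, 9, 5, 6, 8, 1, 7, so processing vertices in that order labels each vertex after all of its successors.
3: no outgoing edge → L
2: W (go to 3, an L position)
10: W (go to 3, an L position)
4: W (go to 3, an L position)
9: W (go to 3, an L position)
5: L (sole option 4(W) is W)
6: W (go to 3, an L position)
8: W (go to 3, an L position)
1: W (go to 5, an L position)
7: W (go to 5, an L position)

5: L, 9: W, 8: W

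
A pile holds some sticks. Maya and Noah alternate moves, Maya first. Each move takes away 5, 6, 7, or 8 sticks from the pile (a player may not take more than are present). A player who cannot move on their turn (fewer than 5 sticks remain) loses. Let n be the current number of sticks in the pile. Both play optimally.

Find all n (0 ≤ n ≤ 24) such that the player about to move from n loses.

0, 1, 2, 3, 4, 13, 14, 15, 16, 17

Classify positions by backward induction: terminal positions (no move available) are L. From any other position, the mover wins iff some move reaches an L.
n=0: no move → L
n=1: no move → L
n=2: no move → L
n=3: no move → L
n=4: no move → L
n=5: reaches L-position 0 → W
n=6: reaches L-position 1 → W
n=7: reaches L-position 2 → W
n=8: reaches L-position 3 → W
n=9: reaches L-position 4 → W
n=10: reaches L-position 4 → W
n=11: reaches L-position 4 → W
n=12: reaches L-position 4 → W
n=13: only reaches 8(W), 7(W), 6(W), 5(W), all W → L
n=14: only reaches 9(W), 8(W), 7(W), 6(W), all W → L
n=15: only reaches 10(W), 9(W), 8(W), 7(W), all W → L
n=16: only reaches 11(W), 10(W), 9(W), 8(W), all W → L
n=17: only reaches 12(W), 11(W), 10(W), 9(W), all W → L
n=18: reaches L-position 13 → W
n=19: reaches L-position 14 → W
n=20: reaches L-position 15 → W
n=21: reaches L-position 16 → W
n=22: reaches L-position 17 → W
n=23: reaches L-position 17 → W
n=24: reaches L-position 17 → W
Reading off the rows marked L gives the requested list; there are 10 such values of n.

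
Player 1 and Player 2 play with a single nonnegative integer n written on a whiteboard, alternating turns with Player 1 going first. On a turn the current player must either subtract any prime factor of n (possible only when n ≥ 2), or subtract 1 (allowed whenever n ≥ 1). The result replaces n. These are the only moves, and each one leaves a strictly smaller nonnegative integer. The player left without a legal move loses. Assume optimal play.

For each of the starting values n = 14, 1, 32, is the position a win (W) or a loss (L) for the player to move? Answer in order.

Work bottom-up. With no move the player to move loses. Otherwise the position is W if at least one move leads to an L position for the opponent, and L if every move leads to a W.
n=0: no move → L
n=1: can move to 0, which is L ⇒ W
n=2: can move to 0, which is L ⇒ W
n=3: can move to 0, which is L ⇒ W
n=4: moves to 2(W), 3(W); every one is W ⇒ L
n=5: can move to 0, which is L ⇒ W
n=6: can move to 4, which is L ⇒ W
n=7: can move to 0, which is L ⇒ W
n=8: moves to 6(W), 7(W); every one is W ⇒ L
n=9: can move to 8, which is L ⇒ W
n=10: can move to 8, which is L ⇒ W
n=11: can move to 0, which is L ⇒ W
n=12: moves to 9(W), 10(W), 11(W); every one is W ⇒ L
n=13: can move to 0, which is L ⇒ W
n=14: can move to 12, which is L ⇒ W
n=15: can move to 12, which is L ⇒ W
n=16: moves to 14(W), 15(W); every one is W ⇒ L
n=17: can move to 0, which is L ⇒ W
n=18: can move to 16, which is L ⇒ W
n=19: can move to 0, which is L ⇒ W
n=20: moves to 15(W), 18(W), 19(W); every one is W ⇒ L
n=21: can move to 20, which is L ⇒ W
n=22: can move to 20, which is L ⇒ W
n=23: can move to 0, which is L ⇒ W
n=24: moves to 21(W), 22(W), 23(W); every one is W ⇒ L
n=25: can move to 20, which is L ⇒ W
n=26: can move to 24, which is L ⇒ W
n=27: can move to 24, which is L ⇒ W
n=28: moves to 21(W), 26(W), 27(W); every one is W ⇒ L
n=29: can move to 0, which is L ⇒ W
n=30: can move to 28, which is L ⇒ W
n=31: can move to 0, which is L ⇒ W
n=32: moves to 30(W), 31(W); every one is W ⇒ L

14: W, 1: W, 32: L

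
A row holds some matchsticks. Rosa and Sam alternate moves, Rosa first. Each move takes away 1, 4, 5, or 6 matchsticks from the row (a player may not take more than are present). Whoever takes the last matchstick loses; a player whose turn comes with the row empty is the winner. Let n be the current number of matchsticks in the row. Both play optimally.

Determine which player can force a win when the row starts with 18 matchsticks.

Label each position W (a win for the player to move) or L (a loss). A position with no legal move is W; any other position is W exactly when some move reaches an L, and L when every move reaches a W.
n=0: no move; the opponent has just taken the last matchstick and therefore loses → W
n=1: the only move is to 0(W), a W ⇒ L
n=2: can move to 1, which is L ⇒ W
n=3: the only move is to 2(W), a W ⇒ L
n=4: can move to 3, which is L ⇒ W
n=5: can move to 1, which is L ⇒ W
n=6: can move to 1, which is L ⇒ W
n=7: can move to 3, which is L ⇒ W
n=8: can move to 3, which is L ⇒ W
n=9: can move to 3, which is L ⇒ W
n=10: moves to 9(W), 6(W), 5(W), 4(W); every one is W ⇒ L
n=11: can move to 10, which is L ⇒ W
n=12: moves to 11(W), 8(W), 7(W), 6(W); every one is W ⇒ L
n=13: can move to 12, which is L ⇒ W
n=14: can move to 10, which is L ⇒ W
n=15: can move to 10, which is L ⇒ W
n=16: can move to 12, which is L ⇒ W
n=17: can move to 12, which is L ⇒ W
n=18: can move to 12, which is L ⇒ W
The starting position 18 is W: Rosa should remove 6, leaving 12, handing over an L position.

Rosa wins.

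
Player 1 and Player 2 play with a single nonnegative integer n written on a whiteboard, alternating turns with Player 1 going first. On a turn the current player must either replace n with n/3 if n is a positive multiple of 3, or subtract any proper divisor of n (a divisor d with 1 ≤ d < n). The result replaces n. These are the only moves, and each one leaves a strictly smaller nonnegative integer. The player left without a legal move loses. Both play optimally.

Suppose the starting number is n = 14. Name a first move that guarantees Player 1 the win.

Move to 7.

Classify positions by backward induction: terminal positions (no move available) are L. From any other position, the mover wins iff some move reaches an L.
n=0: no move → L
n=1: no move → L
n=2: reaches L-position 1 → W
n=3: reaches L-position 1 → W
n=4: only reaches 2(W), 3(W), all W → L
n=5: reaches L-position 4 → W
n=6: reaches L-position 4 → W
n=7: only reaches 6(W), which is W → L
n=8: reaches L-position 4 → W
n=9: only reaches 3(W), 6(W), 8(W), all W → L
n=10: reaches L-position 9 → W
n=11: only reaches 10(W), which is W → L
n=12: reaches L-position 4 → W
n=13: only reaches 12(W), which is W → L
n=14: reaches L-position 7 → W
From 14, the L positions reachable in one move are: 7, 13. Any move reaching one of these is winning.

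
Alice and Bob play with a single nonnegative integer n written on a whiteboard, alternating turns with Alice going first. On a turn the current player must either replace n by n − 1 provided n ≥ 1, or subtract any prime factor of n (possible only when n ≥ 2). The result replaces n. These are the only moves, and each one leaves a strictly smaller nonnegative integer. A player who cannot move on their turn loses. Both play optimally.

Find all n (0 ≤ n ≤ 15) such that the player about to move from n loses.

Label each position W (a win for the player to move) or L (a loss). A position with no legal move is L; any other position is W exactly when some move reaches an L, and L when every move reaches a W.
n=0: no move → L
n=1: can move to 0, which is L ⇒ W
n=2: can move to 0, which is L ⇒ W
n=3: can move to 0, which is L ⇒ W
n=4: moves to 2(W), 3(W); every one is W ⇒ L
n=5: can move to 0, which is L ⇒ W
n=6: can move to 4, which is L ⇒ W
n=7: can move to 0, which is L ⇒ W
n=8: moves to 6(W), 7(W); every one is W ⇒ L
n=9: can move to 8, which is L ⇒ W
n=10: can move to 8, which is L ⇒ W
n=11: can move to 0, which is L ⇒ W
n=12: moves to 9(W), 10(W), 11(W); every one is W ⇒ L
n=13: can move to 0, which is L ⇒ W
n=14: can move to 12, which is L ⇒ W
n=15: can move to 12, which is L ⇒ W
The losing starting values of n are exactly the entries labelled L in this table (4 of them).

0, 4, 8, 12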